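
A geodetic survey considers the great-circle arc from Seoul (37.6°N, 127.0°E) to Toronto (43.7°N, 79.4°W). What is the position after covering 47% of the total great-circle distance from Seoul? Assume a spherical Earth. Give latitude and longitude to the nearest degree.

The haversine formula gives a central angle δ ≈ 1.662 rad (95.3°) between the endpoints.
Interpolate at f = 0.47 with slerp weights a = sin((1−f)δ)/sin δ ≈ 0.775, b = sin(fδ)/sin δ ≈ 0.707.
p = a·p₁ + b·p₂ ≈ (-0.275, -0.012, 0.961); φ = arcsin(p_z) ≈ 74.00°, λ = atan2(p_y, p_x) ≈ -177.43°.

≈ 74°N, 177°W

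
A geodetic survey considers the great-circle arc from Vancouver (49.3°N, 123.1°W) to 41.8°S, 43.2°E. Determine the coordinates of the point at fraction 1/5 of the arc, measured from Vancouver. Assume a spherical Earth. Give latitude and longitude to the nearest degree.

Convert each endpoint to a unit vector on the sphere (x = cos φ cos λ, y = cos φ sin λ, z = sin φ).
The central angle between the endpoints is δ = arccos(p₁·p₂) ≈ 2.930 rad (167.9°).
Interpolate at f = 1/5 with slerp weights a = sin((1−f)δ)/sin δ ≈ 3.402, b = sin(fδ)/sin δ ≈ 2.628.
p = a·p₁ + b·p₂ ≈ (0.217, -0.518, 0.828); φ = arcsin(p_z) ≈ 55.88°, λ = atan2(p_y, p_x) ≈ -67.30°.

≈ 56°N, 67°W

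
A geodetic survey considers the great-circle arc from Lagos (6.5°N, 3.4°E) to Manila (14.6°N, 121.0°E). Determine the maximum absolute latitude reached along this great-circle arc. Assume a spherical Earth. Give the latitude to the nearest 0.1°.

The great circle lies in the plane with unit normal n̂ = (p₁ × p₂)/|p₁ × p₂|.
Here n̂_z ≈ +0.937; the vertex latitude is φ_max = arccos|n̂_z| ≈ 20.4°.
Check via Clairaut: cos φ_max = |cos φ₁| · sin C = cos(6.5°)·sin(70.6°) ≈ 0.937, again giving ≈ 20.4°.

≈ 20.4°N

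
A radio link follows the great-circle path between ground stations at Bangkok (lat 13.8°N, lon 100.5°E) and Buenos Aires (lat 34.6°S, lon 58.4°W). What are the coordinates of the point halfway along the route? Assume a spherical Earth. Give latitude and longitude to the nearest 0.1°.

Convert each endpoint to a unit vector on the sphere (x = cos φ cos λ, y = cos φ sin λ, z = sin φ).
The central angle between the endpoints is δ = arccos(p₁·p₂) ≈ 2.649 rad (151.8°).
Interpolate at f = 1/2 with slerp weights a = sin((1−f)δ)/sin δ ≈ 2.052, b = sin(fδ)/sin δ ≈ 2.052.
p = a·p₁ + b·p₂ ≈ (0.522, 0.521, -0.676); φ = arcsin(p_z) ≈ -42.51°, λ = atan2(p_y, p_x) ≈ 44.94°.

≈ lat 42.5°S, lon 44.9°E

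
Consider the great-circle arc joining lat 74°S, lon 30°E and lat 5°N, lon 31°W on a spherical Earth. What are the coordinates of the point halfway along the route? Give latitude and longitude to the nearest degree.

Convert each endpoint to a unit vector on the sphere (x = cos φ cos λ, y = cos φ sin λ, z = sin φ).
The central angle between the endpoints is δ = arccos(p₁·p₂) ≈ 1.521 rad (87.2°).
Interpolate at f = 1/2 with slerp weights a = sin((1−f)δ)/sin δ ≈ 0.690, b = sin(fδ)/sin δ ≈ 0.690.
p = a·p₁ + b·p₂ ≈ (0.754, -0.259, -0.603); φ = arcsin(p_z) ≈ -37.11°, λ = atan2(p_y, p_x) ≈ -18.96°.

≈ lat 37°S, lon 19°W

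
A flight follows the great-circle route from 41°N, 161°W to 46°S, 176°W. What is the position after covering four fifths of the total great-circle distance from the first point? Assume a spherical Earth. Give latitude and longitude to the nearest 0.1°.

≈ 28.7°S, 172.1°W

From cos δ = sin φ₁ sin φ₂ + cos φ₁ cos φ₂ cos Δλ, the central angle is δ ≈ 1.536 rad (88.0°).
Interpolate at f = 4/5 with slerp weights a = sin((1−f)δ)/sin δ ≈ 0.303, b = sin(fδ)/sin δ ≈ 0.943.
p = a·p₁ + b·p₂ ≈ (-0.869, -0.120, -0.480); φ = arcsin(p_z) ≈ -28.66°, λ = atan2(p_y, p_x) ≈ -172.14°.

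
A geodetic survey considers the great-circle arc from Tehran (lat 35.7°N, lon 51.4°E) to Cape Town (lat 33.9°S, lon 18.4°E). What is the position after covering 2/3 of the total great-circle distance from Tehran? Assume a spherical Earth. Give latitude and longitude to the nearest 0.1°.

The haversine formula gives a central angle δ ≈ 1.329 rad (76.1°) between the endpoints.
Interpolate at f = 2/3 with slerp weights a = sin((1−f)δ)/sin δ ≈ 0.441, b = sin(fδ)/sin δ ≈ 0.798.
p = a·p₁ + b·p₂ ≈ (0.852, 0.489, -0.187); φ = arcsin(p_z) ≈ -10.80°, λ = atan2(p_y, p_x) ≈ 29.86°.

≈ lat 10.8°S, lon 29.9°E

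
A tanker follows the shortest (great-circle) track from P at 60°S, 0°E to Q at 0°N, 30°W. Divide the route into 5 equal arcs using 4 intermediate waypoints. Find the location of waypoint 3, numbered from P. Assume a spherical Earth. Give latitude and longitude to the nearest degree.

≈ 25°S, 22°W

Convert each endpoint to a unit vector on the sphere (x = cos φ cos λ, y = cos φ sin λ, z = sin φ).
The central angle between the endpoints is δ = arccos(p₁·p₂) ≈ 1.123 rad (64.3°).
Interpolate at f = 3/5 with slerp weights a = sin((1−f)δ)/sin δ ≈ 0.482, b = sin(fδ)/sin δ ≈ 0.692.
p = a·p₁ + b·p₂ ≈ (0.840, -0.346, -0.417); φ = arcsin(p_z) ≈ -24.66°, λ = atan2(p_y, p_x) ≈ -22.38°.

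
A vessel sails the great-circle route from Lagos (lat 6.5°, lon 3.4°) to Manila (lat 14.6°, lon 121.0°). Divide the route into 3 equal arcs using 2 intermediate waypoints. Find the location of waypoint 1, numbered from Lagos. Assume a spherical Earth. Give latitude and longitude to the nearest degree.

≈ lat 17°, lon 41°

From cos δ = sin φ₁ sin φ₂ + cos φ₁ cos φ₂ cos Δλ, the central angle is δ ≈ 2.001 rad (114.6°).
Interpolate at f = 1/3 with slerp weights a = sin((1−f)δ)/sin δ ≈ 1.069, b = sin(fδ)/sin δ ≈ 0.681.
p = a·p₁ + b·p₂ ≈ (0.722, 0.628, 0.293); φ = arcsin(p_z) ≈ 17.01°, λ = atan2(p_y, p_x) ≈ 41.02°.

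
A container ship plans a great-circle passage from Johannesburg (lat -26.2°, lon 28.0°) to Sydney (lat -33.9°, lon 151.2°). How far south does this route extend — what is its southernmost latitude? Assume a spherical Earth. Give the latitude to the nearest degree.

≈ -51°

The great circle lies in the plane with unit normal n̂ = (p₁ × p₂)/|p₁ × p₂|.
Here n̂_z ≈ +0.631; the vertex latitude is φ_max = arccos|n̂_z| ≈ 50.8°.
Check via Clairaut: cos φ_max = |cos φ₁| · sin C = cos(26.2°)·sin(135.3°) ≈ 0.631, again giving ≈ 50.8°.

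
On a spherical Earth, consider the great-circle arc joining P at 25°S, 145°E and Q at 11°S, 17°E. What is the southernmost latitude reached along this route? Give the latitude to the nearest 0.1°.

≈ 37.5°S

The great circle lies in the plane with unit normal n̂ = (p₁ × p₂)/|p₁ × p₂|.
Here n̂_z ≈ -0.793; the vertex latitude is φ_max = arccos|n̂_z| ≈ 37.5°.
Check via Clairaut: cos φ_max = |cos φ₁| · sin C = cos(25.0°)·sin(119.0°) ≈ 0.793, again giving ≈ 37.5°.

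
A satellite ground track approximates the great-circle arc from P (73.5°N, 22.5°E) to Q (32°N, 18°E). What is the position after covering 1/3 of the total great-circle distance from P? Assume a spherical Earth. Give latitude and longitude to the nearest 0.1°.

Convert each endpoint to a unit vector on the sphere (x = cos φ cos λ, y = cos φ sin λ, z = sin φ).
The central angle between the endpoints is δ = arccos(p₁·p₂) ≈ 0.725 rad (41.6°).
Interpolate at f = 1/3 with slerp weights a = sin((1−f)δ)/sin δ ≈ 0.701, b = sin(fδ)/sin δ ≈ 0.361.
p = a·p₁ + b·p₂ ≈ (0.475, 0.171, 0.863); φ = arcsin(p_z) ≈ 59.68°, λ = atan2(p_y, p_x) ≈ 19.77°.

≈ (59.7°N, 19.8°E)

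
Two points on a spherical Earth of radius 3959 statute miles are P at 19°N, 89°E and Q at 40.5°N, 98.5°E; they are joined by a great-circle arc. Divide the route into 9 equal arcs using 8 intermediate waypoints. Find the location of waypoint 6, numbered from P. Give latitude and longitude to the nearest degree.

Write both endpoints as unit vectors p₁, p₂ with components (cos φ cos λ, cos φ sin λ, sin φ).
The central angle between the endpoints is δ = arccos(p₁·p₂) ≈ 0.401 rad (23.0°).
Interpolate at f = 6/9 with slerp weights a = sin((1−f)δ)/sin δ ≈ 0.341, b = sin(fδ)/sin δ ≈ 0.677.
p = a·p₁ + b·p₂ ≈ (-0.070, 0.832, 0.551); φ = arcsin(p_z) ≈ 33.41°, λ = atan2(p_y, p_x) ≈ 94.84°.

≈ 33°N, 95°E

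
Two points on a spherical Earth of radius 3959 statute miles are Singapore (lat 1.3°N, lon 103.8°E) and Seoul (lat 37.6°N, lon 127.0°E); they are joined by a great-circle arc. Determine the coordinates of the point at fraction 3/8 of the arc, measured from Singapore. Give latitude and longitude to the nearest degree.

Write both endpoints as unit vectors p₁, p₂ with components (cos φ cos λ, cos φ sin λ, sin φ).
The central angle between the endpoints is δ = arccos(p₁·p₂) ≈ 0.735 rad (42.1°).
Interpolate at f = 3/8 with slerp weights a = sin((1−f)δ)/sin δ ≈ 0.661, b = sin(fδ)/sin δ ≈ 0.406.
p = a·p₁ + b·p₂ ≈ (-0.351, 0.899, 0.263); φ = arcsin(p_z) ≈ 15.23°, λ = atan2(p_y, p_x) ≈ 111.34°.

≈ lat 15°N, lon 111°E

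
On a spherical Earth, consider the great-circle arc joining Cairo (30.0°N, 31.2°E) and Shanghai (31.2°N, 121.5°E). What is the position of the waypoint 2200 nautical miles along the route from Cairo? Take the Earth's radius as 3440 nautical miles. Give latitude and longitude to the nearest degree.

The haversine formula gives a central angle δ ≈ 1.313 rad (75.2°) between the endpoints. The total great-circle distance is δ·R ≈ 1.313 × 3440 ≈ 4516 nmi, so the target fraction is f = 2200/4516 ≈ 0.487.
Interpolate at f ≈ 0.487 with slerp weights a = sin((1−f)δ)/sin δ ≈ 0.645, b = sin(fδ)/sin δ ≈ 0.617.
p = a·p₁ + b·p₂ ≈ (0.202, 0.739, 0.642); φ = arcsin(p_z) ≈ 39.96°, λ = atan2(p_y, p_x) ≈ 74.73°.

≈ (40°N, 75°E)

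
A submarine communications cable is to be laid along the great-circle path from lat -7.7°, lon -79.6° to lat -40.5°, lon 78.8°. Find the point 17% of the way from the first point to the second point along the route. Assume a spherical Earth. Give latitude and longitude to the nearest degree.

Write both endpoints as unit vectors p₁, p₂ with components (cos φ cos λ, cos φ sin λ, sin φ).
The central angle between the endpoints is δ = arccos(p₁·p₂) ≈ 2.231 rad (127.9°).
Interpolate at f = 0.17 with slerp weights a = sin((1−f)δ)/sin δ ≈ 1.217, b = sin(fδ)/sin δ ≈ 0.469.
p = a·p₁ + b·p₂ ≈ (0.287, -0.836, -0.468); φ = arcsin(p_z) ≈ -27.88°, λ = atan2(p_y, p_x) ≈ -71.06°.

≈ lat -28°, lon -71°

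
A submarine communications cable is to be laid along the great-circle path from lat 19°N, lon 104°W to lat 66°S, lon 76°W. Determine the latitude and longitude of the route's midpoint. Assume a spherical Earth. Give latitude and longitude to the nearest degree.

The haversine formula gives a central angle δ ≈ 1.529 rad (87.6°) between the endpoints.
Interpolate at f = 1/2 with slerp weights a = sin((1−f)δ)/sin δ ≈ 0.693, b = sin(fδ)/sin δ ≈ 0.693.
p = a·p₁ + b·p₂ ≈ (-0.090, -0.909, -0.407); φ = arcsin(p_z) ≈ -24.03°, λ = atan2(p_y, p_x) ≈ -95.67°.

≈ lat 24°S, lon 96°W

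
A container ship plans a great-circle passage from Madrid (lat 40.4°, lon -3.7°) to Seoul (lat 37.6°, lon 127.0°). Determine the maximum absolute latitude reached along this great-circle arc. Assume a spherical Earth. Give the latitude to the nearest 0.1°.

The great circle lies in the plane with unit normal n̂ = (p₁ × p₂)/|p₁ × p₂|.
Here n̂_z ≈ +0.457; the vertex latitude is φ_max = arccos|n̂_z| ≈ 62.8°.
Check via Clairaut: cos φ_max = |cos φ₁| · sin C = cos(40.4°)·sin(36.9°) ≈ 0.457, again giving ≈ 62.8°.

≈ 62.8°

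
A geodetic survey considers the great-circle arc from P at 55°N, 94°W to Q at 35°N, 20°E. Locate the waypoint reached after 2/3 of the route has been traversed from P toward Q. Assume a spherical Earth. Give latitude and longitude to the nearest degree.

≈ 54°N, 3°W

Convert each endpoint to a unit vector on the sphere (x = cos φ cos λ, y = cos φ sin λ, z = sin φ).
The central angle between the endpoints is δ = arccos(p₁·p₂) ≈ 1.288 rad (73.8°).
Interpolate at f = 2/3 with slerp weights a = sin((1−f)δ)/sin δ ≈ 0.434, b = sin(fδ)/sin δ ≈ 0.788.
p = a·p₁ + b·p₂ ≈ (0.589, -0.027, 0.807); φ = arcsin(p_z) ≈ 53.83°, λ = atan2(p_y, p_x) ≈ -2.64°.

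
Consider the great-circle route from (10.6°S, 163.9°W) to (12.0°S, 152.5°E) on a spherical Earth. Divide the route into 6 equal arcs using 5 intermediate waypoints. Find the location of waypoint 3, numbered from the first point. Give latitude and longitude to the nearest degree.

≈ (12°S, 174°E)

Convert each endpoint to a unit vector on the sphere (x = cos φ cos λ, y = cos φ sin λ, z = sin φ).
The central angle between the endpoints is δ = arccos(p₁·p₂) ≈ 0.746 rad (42.7°).
Interpolate at f = 3/6 with slerp weights a = sin((1−f)δ)/sin δ ≈ 0.537, b = sin(fδ)/sin δ ≈ 0.537.
p = a·p₁ + b·p₂ ≈ (-0.973, 0.096, -0.210); φ = arcsin(p_z) ≈ -12.15°, λ = atan2(p_y, p_x) ≈ 174.36°.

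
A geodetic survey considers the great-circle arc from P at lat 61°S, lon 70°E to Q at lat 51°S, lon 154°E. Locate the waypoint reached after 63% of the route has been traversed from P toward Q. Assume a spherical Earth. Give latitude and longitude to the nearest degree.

Convert each endpoint to a unit vector on the sphere (x = cos φ cos λ, y = cos φ sin λ, z = sin φ).
The central angle between the endpoints is δ = arccos(p₁·p₂) ≈ 0.779 rad (44.6°).
Interpolate at f = 0.63 with slerp weights a = sin((1−f)δ)/sin δ ≈ 0.405, b = sin(fδ)/sin δ ≈ 0.671.
p = a·p₁ + b·p₂ ≈ (-0.312, 0.369, -0.875); φ = arcsin(p_z) ≈ -61.07°, λ = atan2(p_y, p_x) ≈ 130.22°.

≈ lat 61°S, lon 130°E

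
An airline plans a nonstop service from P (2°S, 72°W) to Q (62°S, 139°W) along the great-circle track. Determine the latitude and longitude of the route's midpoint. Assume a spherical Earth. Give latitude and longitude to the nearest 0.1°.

From cos δ = sin φ₁ sin φ₂ + cos φ₁ cos φ₂ cos Δλ, the central angle is δ ≈ 1.355 rad (77.6°).
Interpolate at f = 1/2 with slerp weights a = sin((1−f)δ)/sin δ ≈ 0.642, b = sin(fδ)/sin δ ≈ 0.642.
p = a·p₁ + b·p₂ ≈ (-0.029, -0.808, -0.589); φ = arcsin(p_z) ≈ -36.09°, λ = atan2(p_y, p_x) ≈ -92.07°.

≈ (36.1°S, 92.1°W)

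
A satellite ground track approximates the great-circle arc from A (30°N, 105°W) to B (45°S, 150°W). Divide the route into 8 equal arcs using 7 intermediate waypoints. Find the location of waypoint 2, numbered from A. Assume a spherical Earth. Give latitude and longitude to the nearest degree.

≈ (11°N, 116°W)

The haversine formula gives a central angle δ ≈ 1.491 rad (85.4°) between the endpoints.
Interpolate at f = 2/8 with slerp weights a = sin((1−f)δ)/sin δ ≈ 0.902, b = sin(fδ)/sin δ ≈ 0.365.
p = a·p₁ + b·p₂ ≈ (-0.426, -0.884, 0.193); φ = arcsin(p_z) ≈ 11.11°, λ = atan2(p_y, p_x) ≈ -115.73°.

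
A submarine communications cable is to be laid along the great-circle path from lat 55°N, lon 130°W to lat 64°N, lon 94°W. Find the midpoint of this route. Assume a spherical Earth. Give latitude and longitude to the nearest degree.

Write both endpoints as unit vectors p₁, p₂ with components (cos φ cos λ, cos φ sin λ, sin φ).
The central angle between the endpoints is δ = arccos(p₁·p₂) ≈ 0.349 rad (20.0°).
Interpolate at f = 1/2 with slerp weights a = sin((1−f)δ)/sin δ ≈ 0.508, b = sin(fδ)/sin δ ≈ 0.508.
p = a·p₁ + b·p₂ ≈ (-0.203, -0.445, 0.872); φ = arcsin(p_z) ≈ 60.72°, λ = atan2(p_y, p_x) ≈ -114.49°.

≈ lat 61°N, lon 114°W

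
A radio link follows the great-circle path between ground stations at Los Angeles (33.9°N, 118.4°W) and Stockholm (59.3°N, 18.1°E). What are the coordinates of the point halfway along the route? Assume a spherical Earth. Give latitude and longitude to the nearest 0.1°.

From cos δ = sin φ₁ sin φ₂ + cos φ₁ cos φ₂ cos Δλ, the central angle is δ ≈ 1.398 rad (80.1°).
Interpolate at f = 1/2 with slerp weights a = sin((1−f)δ)/sin δ ≈ 0.653, b = sin(fδ)/sin δ ≈ 0.653.
p = a·p₁ + b·p₂ ≈ (0.059, -0.373, 0.926); φ = arcsin(p_z) ≈ 67.80°, λ = atan2(p_y, p_x) ≈ -81.00°.

≈ 67.8°N, 81.0°W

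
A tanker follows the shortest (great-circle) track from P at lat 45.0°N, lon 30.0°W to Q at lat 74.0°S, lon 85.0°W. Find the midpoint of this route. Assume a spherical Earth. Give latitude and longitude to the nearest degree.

From cos δ = sin φ₁ sin φ₂ + cos φ₁ cos φ₂ cos Δλ, the central angle is δ ≈ 2.175 rad (124.6°).
Interpolate at f = 1/2 with slerp weights a = sin((1−f)δ)/sin δ ≈ 1.076, b = sin(fδ)/sin δ ≈ 1.076.
p = a·p₁ + b·p₂ ≈ (0.685, -0.676, -0.273); φ = arcsin(p_z) ≈ -15.87°, λ = atan2(p_y, p_x) ≈ -44.63°.

≈ lat 16°S, lon 45°W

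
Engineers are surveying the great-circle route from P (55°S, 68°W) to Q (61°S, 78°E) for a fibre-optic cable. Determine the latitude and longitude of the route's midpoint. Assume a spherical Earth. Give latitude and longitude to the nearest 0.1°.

The haversine formula gives a central angle δ ≈ 1.063 rad (60.9°) between the endpoints.
Interpolate at f = 1/2 with slerp weights a = sin((1−f)δ)/sin δ ≈ 0.580, b = sin(fδ)/sin δ ≈ 0.580.
p = a·p₁ + b·p₂ ≈ (0.183, -0.033, -0.983); φ = arcsin(p_z) ≈ -79.27°, λ = atan2(p_y, p_x) ≈ -10.34°.

≈ (79.3°S, 10.3°W)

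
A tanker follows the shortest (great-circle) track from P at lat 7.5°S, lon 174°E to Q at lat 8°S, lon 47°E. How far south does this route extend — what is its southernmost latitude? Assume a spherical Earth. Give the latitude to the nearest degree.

≈ 17°S

The great circle lies in the plane with unit normal n̂ = (p₁ × p₂)/|p₁ × p₂|.
Here n̂_z ≈ -0.956; the vertex latitude is φ_max = arccos|n̂_z| ≈ 17.0°.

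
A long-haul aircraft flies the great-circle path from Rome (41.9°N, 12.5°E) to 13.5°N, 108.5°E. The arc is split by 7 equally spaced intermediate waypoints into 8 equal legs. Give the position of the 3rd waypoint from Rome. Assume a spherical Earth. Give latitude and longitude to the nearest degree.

Write both endpoints as unit vectors p₁, p₂ with components (cos φ cos λ, cos φ sin λ, sin φ).
The central angle between the endpoints is δ = arccos(p₁·p₂) ≈ 1.490 rad (85.4°).
Interpolate at f = 3/8 with slerp weights a = sin((1−f)δ)/sin δ ≈ 0.805, b = sin(fδ)/sin δ ≈ 0.532.
p = a·p₁ + b·p₂ ≈ (0.421, 0.620, 0.662); φ = arcsin(p_z) ≈ 41.44°, λ = atan2(p_y, p_x) ≈ 55.84°.

≈ 41°N, 56°E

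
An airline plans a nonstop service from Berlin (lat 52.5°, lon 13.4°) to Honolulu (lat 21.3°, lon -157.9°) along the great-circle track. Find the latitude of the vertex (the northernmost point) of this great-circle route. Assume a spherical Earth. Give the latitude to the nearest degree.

The great circle lies in the plane with unit normal n̂ = (p₁ × p₂)/|p₁ × p₂|.
Here n̂_z ≈ -0.089; the vertex latitude is φ_max = arccos|n̂_z| ≈ 84.9°.
Check via Clairaut: cos φ_max = |cos φ₁| · sin C = cos(52.5°)·sin(8.4°) ≈ 0.089, again giving ≈ 84.9°.

≈ 85°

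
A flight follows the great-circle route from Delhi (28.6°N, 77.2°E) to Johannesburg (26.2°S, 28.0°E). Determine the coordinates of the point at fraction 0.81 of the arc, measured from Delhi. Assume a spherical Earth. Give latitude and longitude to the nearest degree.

≈ 16°S, 38°E

The haversine formula gives a central angle δ ≈ 1.263 rad (72.3°) between the endpoints.
Interpolate at f = 0.81 with slerp weights a = sin((1−f)δ)/sin δ ≈ 0.249, b = sin(fδ)/sin δ ≈ 0.896.
p = a·p₁ + b·p₂ ≈ (0.758, 0.591, -0.276); φ = arcsin(p_z) ≈ -16.03°, λ = atan2(p_y, p_x) ≈ 37.93°.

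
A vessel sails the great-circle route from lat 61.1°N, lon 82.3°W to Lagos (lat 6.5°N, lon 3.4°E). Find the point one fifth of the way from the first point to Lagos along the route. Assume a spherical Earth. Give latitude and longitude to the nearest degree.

Write both endpoints as unit vectors p₁, p₂ with components (cos φ cos λ, cos φ sin λ, sin φ).
The central angle between the endpoints is δ = arccos(p₁·p₂) ≈ 1.435 rad (82.2°).
Interpolate at f = 1/5 with slerp weights a = sin((1−f)δ)/sin δ ≈ 0.920, b = sin(fδ)/sin δ ≈ 0.286.
p = a·p₁ + b·p₂ ≈ (0.343, -0.424, 0.838); φ = arcsin(p_z) ≈ 56.95°, λ = atan2(p_y, p_x) ≈ -51.03°.

≈ lat 57°N, lon 51°W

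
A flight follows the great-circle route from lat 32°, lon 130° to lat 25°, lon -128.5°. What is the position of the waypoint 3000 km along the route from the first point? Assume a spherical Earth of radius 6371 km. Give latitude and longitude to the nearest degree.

Write both endpoints as unit vectors p₁, p₂ with components (cos φ cos λ, cos φ sin λ, sin φ).
The central angle between the endpoints is δ = arccos(p₁·p₂) ≈ 1.500 rad (85.9°). The total great-circle distance is δ·R ≈ 1.500 × 6371 ≈ 9557 km, so the target fraction is f = 3000/9557 ≈ 0.314.
Interpolate at f ≈ 0.314 with slerp weights a = sin((1−f)δ)/sin δ ≈ 0.859, b = sin(fδ)/sin δ ≈ 0.455.
p = a·p₁ + b·p₂ ≈ (-0.725, 0.235, 0.647); φ = arcsin(p_z) ≈ 40.35°, λ = atan2(p_y, p_x) ≈ 162.00°.

≈ lat 40°, lon 162°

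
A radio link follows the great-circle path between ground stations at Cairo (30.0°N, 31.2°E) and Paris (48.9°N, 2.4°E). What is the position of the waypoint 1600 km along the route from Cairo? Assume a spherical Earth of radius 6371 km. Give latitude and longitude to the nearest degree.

≈ (40°N, 19°E)

Write both endpoints as unit vectors p₁, p₂ with components (cos φ cos λ, cos φ sin λ, sin φ).
The central angle between the endpoints is δ = arccos(p₁·p₂) ≈ 0.504 rad (28.9°). The total great-circle distance is δ·R ≈ 0.504 × 6371 ≈ 3211 km, so the target fraction is f = 1600/3211 ≈ 0.498.
Interpolate at f ≈ 0.498 with slerp weights a = sin((1−f)δ)/sin δ ≈ 0.518, b = sin(fδ)/sin δ ≈ 0.515.
p = a·p₁ + b·p₂ ≈ (0.722, 0.247, 0.647); φ = arcsin(p_z) ≈ 40.30°, λ = atan2(p_y, p_x) ≈ 18.86°.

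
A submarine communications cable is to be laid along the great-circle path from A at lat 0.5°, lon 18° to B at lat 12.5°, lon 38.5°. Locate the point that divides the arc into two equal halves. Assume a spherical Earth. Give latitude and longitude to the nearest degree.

Write both endpoints as unit vectors p₁, p₂ with components (cos φ cos λ, cos φ sin λ, sin φ).
The central angle between the endpoints is δ = arccos(p₁·p₂) ≈ 0.412 rad (23.6°).
Interpolate at f = 1/2 with slerp weights a = sin((1−f)δ)/sin δ ≈ 0.511, b = sin(fδ)/sin δ ≈ 0.511.
p = a·p₁ + b·p₂ ≈ (0.876, 0.468, 0.115); φ = arcsin(p_z) ≈ 6.60°, λ = atan2(p_y, p_x) ≈ 28.13°.

≈ lat 7°, lon 28°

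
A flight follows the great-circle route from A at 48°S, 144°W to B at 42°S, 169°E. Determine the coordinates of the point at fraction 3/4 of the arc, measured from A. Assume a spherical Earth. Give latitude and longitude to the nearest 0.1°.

From cos δ = sin φ₁ sin φ₂ + cos φ₁ cos φ₂ cos Δλ, the central angle is δ ≈ 0.580 rad (33.2°).
Interpolate at f = 3/4 with slerp weights a = sin((1−f)δ)/sin δ ≈ 0.264, b = sin(fδ)/sin δ ≈ 0.769.
p = a·p₁ + b·p₂ ≈ (-0.704, 0.005, -0.710); φ = arcsin(p_z) ≈ -45.27°, λ = atan2(p_y, p_x) ≈ 179.57°.

≈ 45.3°S, 179.6°E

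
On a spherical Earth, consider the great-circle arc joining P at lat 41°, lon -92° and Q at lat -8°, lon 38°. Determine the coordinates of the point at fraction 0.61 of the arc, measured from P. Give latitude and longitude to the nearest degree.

Convert each endpoint to a unit vector on the sphere (x = cos φ cos λ, y = cos φ sin λ, z = sin φ).
The central angle between the endpoints is δ = arccos(p₁·p₂) ≈ 2.179 rad (124.9°).
Interpolate at f = 0.61 with slerp weights a = sin((1−f)δ)/sin δ ≈ 0.916, b = sin(fδ)/sin δ ≈ 1.183.
p = a·p₁ + b·p₂ ≈ (0.899, 0.031, 0.436); φ = arcsin(p_z) ≈ 25.85°, λ = atan2(p_y, p_x) ≈ 1.97°.

≈ lat 26°, lon 2°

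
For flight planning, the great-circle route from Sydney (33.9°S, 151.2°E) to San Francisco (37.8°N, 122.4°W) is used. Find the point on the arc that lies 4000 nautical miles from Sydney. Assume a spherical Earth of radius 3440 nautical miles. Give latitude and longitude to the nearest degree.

Convert each endpoint to a unit vector on the sphere (x = cos φ cos λ, y = cos φ sin λ, z = sin φ).
The central angle between the endpoints is δ = arccos(p₁·p₂) ≈ 1.876 rad (107.5°). The total great-circle distance is δ·R ≈ 1.876 × 3440 ≈ 6454 nmi, so the target fraction is f = 4000/6454 ≈ 0.620.
Interpolate at f ≈ 0.620 with slerp weights a = sin((1−f)δ)/sin δ ≈ 0.686, b = sin(fδ)/sin δ ≈ 0.962.
p = a·p₁ + b·p₂ ≈ (-0.907, -0.368, 0.207); φ = arcsin(p_z) ≈ 11.96°, λ = atan2(p_y, p_x) ≈ -157.92°.

≈ 12°N, 158°W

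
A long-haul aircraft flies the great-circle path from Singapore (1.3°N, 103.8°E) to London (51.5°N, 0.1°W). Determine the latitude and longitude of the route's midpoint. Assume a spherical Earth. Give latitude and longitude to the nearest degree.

Write both endpoints as unit vectors p₁, p₂ with components (cos φ cos λ, cos φ sin λ, sin φ).
The central angle between the endpoints is δ = arccos(p₁·p₂) ≈ 1.703 rad (97.6°).
Interpolate at f = 1/2 with slerp weights a = sin((1−f)δ)/sin δ ≈ 0.759, b = sin(fδ)/sin δ ≈ 0.759.
p = a·p₁ + b·p₂ ≈ (0.291, 0.736, 0.611); φ = arcsin(p_z) ≈ 37.67°, λ = atan2(p_y, p_x) ≈ 68.40°.

≈ 38°N, 68°E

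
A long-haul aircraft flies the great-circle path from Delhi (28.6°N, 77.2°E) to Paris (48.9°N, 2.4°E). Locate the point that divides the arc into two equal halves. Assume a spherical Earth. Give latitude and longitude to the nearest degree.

≈ 45°N, 46°E

Convert each endpoint to a unit vector on the sphere (x = cos φ cos λ, y = cos φ sin λ, z = sin φ).
The central angle between the endpoints is δ = arccos(p₁·p₂) ≈ 1.033 rad (59.2°).
Interpolate at f = 1/2 with slerp weights a = sin((1−f)δ)/sin δ ≈ 0.575, b = sin(fδ)/sin δ ≈ 0.575.
p = a·p₁ + b·p₂ ≈ (0.490, 0.508, 0.709); φ = arcsin(p_z) ≈ 45.12°, λ = atan2(p_y, p_x) ≈ 46.07°.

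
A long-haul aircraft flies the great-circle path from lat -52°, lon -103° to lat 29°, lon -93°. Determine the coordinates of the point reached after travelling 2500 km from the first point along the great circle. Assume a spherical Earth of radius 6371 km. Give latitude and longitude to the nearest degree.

Write both endpoints as unit vectors p₁, p₂ with components (cos φ cos λ, cos φ sin λ, sin φ).
The central angle between the endpoints is δ = arccos(p₁·p₂) ≈ 1.422 rad (81.5°). The total great-circle distance is δ·R ≈ 1.422 × 6371 ≈ 9060 km, so the target fraction is f = 2500/9060 ≈ 0.276.
Interpolate at f ≈ 0.276 with slerp weights a = sin((1−f)δ)/sin δ ≈ 0.867, b = sin(fδ)/sin δ ≈ 0.387.
p = a·p₁ + b·p₂ ≈ (-0.138, -0.858, -0.495); φ = arcsin(p_z) ≈ -29.70°, λ = atan2(p_y, p_x) ≈ -99.12°.

≈ lat -30°, lon -99°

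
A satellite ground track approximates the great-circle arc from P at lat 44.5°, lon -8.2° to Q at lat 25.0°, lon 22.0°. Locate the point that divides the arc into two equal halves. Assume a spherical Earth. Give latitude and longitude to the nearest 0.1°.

From cos δ = sin φ₁ sin φ₂ + cos φ₁ cos φ₂ cos Δλ, the central angle is δ ≈ 0.545 rad (31.3°).
Interpolate at f = 1/2 with slerp weights a = sin((1−f)δ)/sin δ ≈ 0.519, b = sin(fδ)/sin δ ≈ 0.519.
p = a·p₁ + b·p₂ ≈ (0.803, 0.123, 0.583); φ = arcsin(p_z) ≈ 35.68°, λ = atan2(p_y, p_x) ≈ 8.74°.

≈ lat 35.7°, lon 8.7°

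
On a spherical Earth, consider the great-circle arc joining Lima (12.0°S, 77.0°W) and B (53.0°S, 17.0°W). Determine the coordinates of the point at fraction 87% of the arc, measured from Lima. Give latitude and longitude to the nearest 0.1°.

From cos δ = sin φ₁ sin φ₂ + cos φ₁ cos φ₂ cos Δλ, the central angle is δ ≈ 1.092 rad (62.6°).
Interpolate at f = 0.87 with slerp weights a = sin((1−f)δ)/sin δ ≈ 0.159, b = sin(fδ)/sin δ ≈ 0.917.
p = a·p₁ + b·p₂ ≈ (0.563, -0.313, -0.765); φ = arcsin(p_z) ≈ -49.92°, λ = atan2(p_y, p_x) ≈ -29.11°.

≈ (49.9°S, 29.1°W)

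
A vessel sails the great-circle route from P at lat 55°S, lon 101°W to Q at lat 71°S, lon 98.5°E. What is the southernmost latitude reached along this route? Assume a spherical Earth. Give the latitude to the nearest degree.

The great circle lies in the plane with unit normal n̂ = (p₁ × p₂)/|p₁ × p₂|.
Here n̂_z ≈ -0.078; the vertex latitude is φ_max = arccos|n̂_z| ≈ 85.5°.

≈ 86°S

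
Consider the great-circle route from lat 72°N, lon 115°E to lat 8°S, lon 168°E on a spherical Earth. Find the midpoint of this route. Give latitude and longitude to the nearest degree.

≈ lat 34°N, lon 156°E

Convert each endpoint to a unit vector on the sphere (x = cos φ cos λ, y = cos φ sin λ, z = sin φ).
The central angle between the endpoints is δ = arccos(p₁·p₂) ≈ 1.519 rad (87.0°).
Interpolate at f = 1/2 with slerp weights a = sin((1−f)δ)/sin δ ≈ 0.689, b = sin(fδ)/sin δ ≈ 0.689.
p = a·p₁ + b·p₂ ≈ (-0.758, 0.335, 0.560); φ = arcsin(p_z) ≈ 34.04°, λ = atan2(p_y, p_x) ≈ 156.15°.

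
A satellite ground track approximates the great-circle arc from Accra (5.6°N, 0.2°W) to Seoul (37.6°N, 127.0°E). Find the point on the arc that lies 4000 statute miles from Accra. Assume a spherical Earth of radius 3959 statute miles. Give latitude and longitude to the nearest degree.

Convert each endpoint to a unit vector on the sphere (x = cos φ cos λ, y = cos φ sin λ, z = sin φ).
The central angle between the endpoints is δ = arccos(p₁·p₂) ≈ 2.001 rad (114.7°). The total great-circle distance is δ·R ≈ 2.001 × 3959 ≈ 7923 mi, so the target fraction is f = 4000/7923 ≈ 0.505.
Interpolate at f ≈ 0.505 with slerp weights a = sin((1−f)δ)/sin δ ≈ 0.920, b = sin(fδ)/sin δ ≈ 0.932.
p = a·p₁ + b·p₂ ≈ (0.472, 0.587, 0.658); φ = arcsin(p_z) ≈ 41.18°, λ = atan2(p_y, p_x) ≈ 51.20°.

≈ 41°N, 51°E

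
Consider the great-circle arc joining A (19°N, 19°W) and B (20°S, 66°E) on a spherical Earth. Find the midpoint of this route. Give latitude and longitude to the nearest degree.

Convert each endpoint to a unit vector on the sphere (x = cos φ cos λ, y = cos φ sin λ, z = sin φ).
The central angle between the endpoints is δ = arccos(p₁·p₂) ≈ 1.605 rad (91.9°).
Interpolate at f = 1/2 with slerp weights a = sin((1−f)δ)/sin δ ≈ 0.719, b = sin(fδ)/sin δ ≈ 0.719.
p = a·p₁ + b·p₂ ≈ (0.918, 0.396, -0.012); φ = arcsin(p_z) ≈ -0.68°, λ = atan2(p_y, p_x) ≈ 23.34°.

≈ (1°S, 23°E)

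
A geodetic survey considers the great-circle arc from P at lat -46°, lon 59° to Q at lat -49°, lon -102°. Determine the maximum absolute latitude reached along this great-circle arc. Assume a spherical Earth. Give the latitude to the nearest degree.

The great circle lies in the plane with unit normal n̂ = (p₁ × p₂)/|p₁ × p₂|.
Here n̂_z ≈ -0.149; the vertex latitude is φ_max = arccos|n̂_z| ≈ 81.4°.

≈ -81°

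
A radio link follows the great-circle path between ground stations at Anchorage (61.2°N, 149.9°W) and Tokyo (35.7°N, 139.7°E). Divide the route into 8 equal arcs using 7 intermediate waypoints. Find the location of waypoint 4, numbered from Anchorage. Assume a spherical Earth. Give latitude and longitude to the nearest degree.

≈ 54°N, 165°E

The haversine formula gives a central angle δ ≈ 0.873 rad (50.0°) between the endpoints.
Interpolate at f = 4/8 with slerp weights a = sin((1−f)δ)/sin δ ≈ 0.552, b = sin(fδ)/sin δ ≈ 0.552.
p = a·p₁ + b·p₂ ≈ (-0.572, 0.156, 0.805); φ = arcsin(p_z) ≈ 53.65°, λ = atan2(p_y, p_x) ≈ 164.69°.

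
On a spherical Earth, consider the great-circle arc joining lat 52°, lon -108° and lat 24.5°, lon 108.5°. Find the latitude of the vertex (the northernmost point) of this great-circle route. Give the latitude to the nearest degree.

≈ 70°

The great circle lies in the plane with unit normal n̂ = (p₁ × p₂)/|p₁ × p₂|.
Here n̂_z ≈ -0.336; the vertex latitude is φ_max = arccos|n̂_z| ≈ 70.4°.
Check via Clairaut: cos φ_max = |cos φ₁| · sin C = cos(52.0°)·sin(33.1°) ≈ 0.336, again giving ≈ 70.4°.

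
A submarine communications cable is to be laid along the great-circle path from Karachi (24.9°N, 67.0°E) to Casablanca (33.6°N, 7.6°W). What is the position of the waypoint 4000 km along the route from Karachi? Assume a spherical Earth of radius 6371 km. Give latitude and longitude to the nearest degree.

≈ (36°N, 27°E)

The haversine formula gives a central angle δ ≈ 1.122 rad (64.3°) between the endpoints. The total great-circle distance is δ·R ≈ 1.122 × 6371 ≈ 7150 km, so the target fraction is f = 4000/7150 ≈ 0.559.
Interpolate at f ≈ 0.559 with slerp weights a = sin((1−f)δ)/sin δ ≈ 0.527, b = sin(fδ)/sin δ ≈ 0.652.
p = a·p₁ + b·p₂ ≈ (0.725, 0.368, 0.582); φ = arcsin(p_z) ≈ 35.62°, λ = atan2(p_y, p_x) ≈ 26.91°.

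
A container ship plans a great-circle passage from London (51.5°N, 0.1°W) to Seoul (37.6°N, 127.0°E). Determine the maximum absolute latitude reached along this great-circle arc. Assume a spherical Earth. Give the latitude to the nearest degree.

The great circle lies in the plane with unit normal n̂ = (p₁ × p₂)/|p₁ × p₂|.
Here n̂_z ≈ +0.400; the vertex latitude is φ_max = arccos|n̂_z| ≈ 66.4°.

≈ 66°N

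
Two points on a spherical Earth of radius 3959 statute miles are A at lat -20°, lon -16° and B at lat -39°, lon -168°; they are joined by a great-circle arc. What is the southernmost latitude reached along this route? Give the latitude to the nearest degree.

≈ -68°

The great circle lies in the plane with unit normal n̂ = (p₁ × p₂)/|p₁ × p₂|.
Here n̂_z ≈ -0.380; the vertex latitude is φ_max = arccos|n̂_z| ≈ 67.7°.
Check via Clairaut: cos φ_max = |cos φ₁| · sin C = cos(20.0°)·sin(156.2°) ≈ 0.380, again giving ≈ 67.7°.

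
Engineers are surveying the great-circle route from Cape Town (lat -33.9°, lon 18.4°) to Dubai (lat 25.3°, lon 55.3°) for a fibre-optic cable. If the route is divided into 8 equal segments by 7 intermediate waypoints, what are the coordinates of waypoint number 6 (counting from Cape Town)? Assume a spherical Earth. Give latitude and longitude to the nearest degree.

≈ lat 11°, lon 46°

Write both endpoints as unit vectors p₁, p₂ with components (cos φ cos λ, cos φ sin λ, sin φ).
The central angle between the endpoints is δ = arccos(p₁·p₂) ≈ 1.201 rad (68.8°).
Interpolate at f = 6/8 with slerp weights a = sin((1−f)δ)/sin δ ≈ 0.317, b = sin(fδ)/sin δ ≈ 0.841.
p = a·p₁ + b·p₂ ≈ (0.682, 0.708, 0.182); φ = arcsin(p_z) ≈ 10.51°, λ = atan2(p_y, p_x) ≈ 46.05°.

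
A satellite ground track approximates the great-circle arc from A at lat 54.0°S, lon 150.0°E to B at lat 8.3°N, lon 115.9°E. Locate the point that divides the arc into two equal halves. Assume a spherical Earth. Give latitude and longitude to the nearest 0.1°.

≈ lat 23.7°S, lon 128.5°E

Convert each endpoint to a unit vector on the sphere (x = cos φ cos λ, y = cos φ sin λ, z = sin φ).
The central angle between the endpoints is δ = arccos(p₁·p₂) ≈ 1.197 rad (68.6°).
Interpolate at f = 1/2 with slerp weights a = sin((1−f)δ)/sin δ ≈ 0.605, b = sin(fδ)/sin δ ≈ 0.605.
p = a·p₁ + b·p₂ ≈ (-0.570, 0.717, -0.402); φ = arcsin(p_z) ≈ -23.72°, λ = atan2(p_y, p_x) ≈ 128.48°.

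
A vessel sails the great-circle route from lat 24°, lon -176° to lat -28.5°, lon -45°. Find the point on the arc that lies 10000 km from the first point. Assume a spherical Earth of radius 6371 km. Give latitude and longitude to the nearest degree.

Write both endpoints as unit vectors p₁, p₂ with components (cos φ cos λ, cos φ sin λ, sin φ).
The central angle between the endpoints is δ = arccos(p₁·p₂) ≈ 2.376 rad (136.1°). The total great-circle distance is δ·R ≈ 2.376 × 6371 ≈ 15136 km, so the target fraction is f = 10000/15136 ≈ 0.661.
Interpolate at f ≈ 0.661 with slerp weights a = sin((1−f)δ)/sin δ ≈ 1.041, b = sin(fδ)/sin δ ≈ 1.443.
p = a·p₁ + b·p₂ ≈ (-0.052, -0.963, -0.265); φ = arcsin(p_z) ≈ -15.36°, λ = atan2(p_y, p_x) ≈ -93.10°.

≈ lat -15°, lon -93°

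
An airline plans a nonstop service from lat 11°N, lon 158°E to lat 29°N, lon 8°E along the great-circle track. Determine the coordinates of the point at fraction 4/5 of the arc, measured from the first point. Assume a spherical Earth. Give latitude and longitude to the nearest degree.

≈ lat 47°N, lon 33°E

Write both endpoints as unit vectors p₁, p₂ with components (cos φ cos λ, cos φ sin λ, sin φ).
The central angle between the endpoints is δ = arccos(p₁·p₂) ≈ 2.280 rad (130.6°).
Interpolate at f = 4/5 with slerp weights a = sin((1−f)δ)/sin δ ≈ 0.580, b = sin(fδ)/sin δ ≈ 1.275.
p = a·p₁ + b·p₂ ≈ (0.577, 0.369, 0.729); φ = arcsin(p_z) ≈ 46.81°, λ = atan2(p_y, p_x) ≈ 32.58°.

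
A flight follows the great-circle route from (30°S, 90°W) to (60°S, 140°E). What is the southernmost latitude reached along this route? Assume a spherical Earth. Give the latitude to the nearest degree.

≈ 70°S

The great circle lies in the plane with unit normal n̂ = (p₁ × p₂)/|p₁ × p₂|.
Here n̂_z ≈ -0.336; the vertex latitude is φ_max = arccos|n̂_z| ≈ 70.4°.
Check via Clairaut: cos φ_max = |cos φ₁| · sin C = cos(30.0°)·sin(157.2°) ≈ 0.336, again giving ≈ 70.4°.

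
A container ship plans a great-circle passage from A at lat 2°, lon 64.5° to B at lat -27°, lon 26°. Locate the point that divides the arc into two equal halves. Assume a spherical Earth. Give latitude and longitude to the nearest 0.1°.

≈ lat -13.2°, lon 46.4°

Convert each endpoint to a unit vector on the sphere (x = cos φ cos λ, y = cos φ sin λ, z = sin φ).
The central angle between the endpoints is δ = arccos(p₁·p₂) ≈ 0.822 rad (47.1°).
Interpolate at f = 1/2 with slerp weights a = sin((1−f)δ)/sin δ ≈ 0.545, b = sin(fδ)/sin δ ≈ 0.545.
p = a·p₁ + b·p₂ ≈ (0.671, 0.705, -0.229); φ = arcsin(p_z) ≈ -13.21°, λ = atan2(p_y, p_x) ≈ 46.40°.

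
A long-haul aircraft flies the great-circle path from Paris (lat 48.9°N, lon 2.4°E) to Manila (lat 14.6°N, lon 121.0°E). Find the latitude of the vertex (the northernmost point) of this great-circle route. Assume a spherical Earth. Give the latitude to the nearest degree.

The great circle lies in the plane with unit normal n̂ = (p₁ × p₂)/|p₁ × p₂|.
Here n̂_z ≈ +0.562; the vertex latitude is φ_max = arccos|n̂_z| ≈ 55.8°.
Check via Clairaut: cos φ_max = |cos φ₁| · sin C = cos(48.9°)·sin(58.8°) ≈ 0.562, again giving ≈ 55.8°.

≈ 56°N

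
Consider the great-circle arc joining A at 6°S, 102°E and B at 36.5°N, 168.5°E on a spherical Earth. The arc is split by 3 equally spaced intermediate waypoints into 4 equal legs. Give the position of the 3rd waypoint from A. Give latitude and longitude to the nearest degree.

Write both endpoints as unit vectors p₁, p₂ with components (cos φ cos λ, cos φ sin λ, sin φ).
The central angle between the endpoints is δ = arccos(p₁·p₂) ≈ 1.311 rad (75.1°).
Interpolate at f = 3/4 with slerp weights a = sin((1−f)δ)/sin δ ≈ 0.333, b = sin(fδ)/sin δ ≈ 0.861.
p = a·p₁ + b·p₂ ≈ (-0.747, 0.462, 0.477); φ = arcsin(p_z) ≈ 28.52°, λ = atan2(p_y, p_x) ≈ 148.27°.

≈ 29°N, 148°E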